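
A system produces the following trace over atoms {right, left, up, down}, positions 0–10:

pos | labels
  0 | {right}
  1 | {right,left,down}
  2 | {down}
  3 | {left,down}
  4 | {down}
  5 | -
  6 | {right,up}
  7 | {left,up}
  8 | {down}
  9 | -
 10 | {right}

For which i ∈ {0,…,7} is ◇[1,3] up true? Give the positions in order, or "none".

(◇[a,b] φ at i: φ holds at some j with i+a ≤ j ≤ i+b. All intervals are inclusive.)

3, 4, 5, 6

Evaluate at each i in [0,7]:
  i=0: ✗ (none in [1,3])
  i=1: ✗ (none in [2,4])
  i=2: ✗ (none in [3,5])
  i=3: ✓ (witness j=6)
  i=4: ✓ (witness j=6)
  i=5: ✓ (witness j=6)
  i=6: ✓ (witness j=7)
  i=7: ✗ (none in [8,10])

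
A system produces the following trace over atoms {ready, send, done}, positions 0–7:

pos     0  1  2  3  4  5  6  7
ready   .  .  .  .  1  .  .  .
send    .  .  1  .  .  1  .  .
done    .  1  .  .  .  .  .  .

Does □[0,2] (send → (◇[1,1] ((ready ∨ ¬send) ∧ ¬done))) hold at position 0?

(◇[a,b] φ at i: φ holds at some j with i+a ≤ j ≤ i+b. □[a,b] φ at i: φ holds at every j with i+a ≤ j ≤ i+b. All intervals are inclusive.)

Check (send → (◇[1,1] ((ready ∨ ¬send) ∧ ¬done))) at every j in [0,2]:
  j=0: antecedent false → ✓
  j=1: antecedent false → ✓
  j=2: antecedent true; consequent holds (witness at 3) → ✓
All positions satisfy it → formula holds.

Holds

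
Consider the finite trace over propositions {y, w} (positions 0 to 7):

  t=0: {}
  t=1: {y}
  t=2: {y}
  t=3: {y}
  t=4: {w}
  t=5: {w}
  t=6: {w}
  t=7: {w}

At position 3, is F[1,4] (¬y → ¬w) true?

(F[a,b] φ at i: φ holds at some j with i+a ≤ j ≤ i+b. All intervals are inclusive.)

Check (¬y → ¬w) at each j in [4,7]:
  j=4: false
  j=5: false
  j=6: false
  j=7: false
No position in the window satisfies it → formula fails.

No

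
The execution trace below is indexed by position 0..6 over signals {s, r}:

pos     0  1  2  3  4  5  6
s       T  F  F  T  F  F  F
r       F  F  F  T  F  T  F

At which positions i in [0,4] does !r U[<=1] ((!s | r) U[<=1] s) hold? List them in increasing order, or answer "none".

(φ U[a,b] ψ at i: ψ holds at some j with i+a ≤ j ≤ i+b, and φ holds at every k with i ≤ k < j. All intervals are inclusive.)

0, 1, 2, 3

Evaluate at each i in [0,4]:
  i=0: ✓ (rhs at j=0)
  i=1: ✓ (rhs at j=2; lhs holds on [1,1])
  i=2: ✓ (rhs at j=2)
  i=3: ✓ (rhs at j=3)
  i=4: ✗ (no rhs in [4,5])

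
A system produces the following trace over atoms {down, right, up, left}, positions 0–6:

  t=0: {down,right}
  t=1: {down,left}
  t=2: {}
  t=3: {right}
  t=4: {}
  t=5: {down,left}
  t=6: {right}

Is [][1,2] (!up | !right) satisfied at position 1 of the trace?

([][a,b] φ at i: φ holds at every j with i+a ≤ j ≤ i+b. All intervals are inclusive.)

Check (!up | !right) at every j in [2,3]:
  j=2: true
  j=3: true
All positions satisfy it → formula holds.

Yes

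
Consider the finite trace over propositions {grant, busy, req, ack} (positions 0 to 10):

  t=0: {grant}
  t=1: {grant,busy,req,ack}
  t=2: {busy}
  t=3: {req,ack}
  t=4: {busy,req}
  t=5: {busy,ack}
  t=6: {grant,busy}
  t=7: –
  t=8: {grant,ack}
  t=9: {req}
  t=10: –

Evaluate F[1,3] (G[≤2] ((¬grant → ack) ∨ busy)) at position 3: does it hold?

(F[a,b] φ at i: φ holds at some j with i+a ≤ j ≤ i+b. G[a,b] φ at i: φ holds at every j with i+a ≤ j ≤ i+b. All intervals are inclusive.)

Yes

Check G[≤2] ((¬grant → ack) ∨ busy) at each j in [4,6]:
  j=4: holds on [4,6]
  j=5: fails at 7
  j=6: fails at 7
Found at j=4 → formula holds.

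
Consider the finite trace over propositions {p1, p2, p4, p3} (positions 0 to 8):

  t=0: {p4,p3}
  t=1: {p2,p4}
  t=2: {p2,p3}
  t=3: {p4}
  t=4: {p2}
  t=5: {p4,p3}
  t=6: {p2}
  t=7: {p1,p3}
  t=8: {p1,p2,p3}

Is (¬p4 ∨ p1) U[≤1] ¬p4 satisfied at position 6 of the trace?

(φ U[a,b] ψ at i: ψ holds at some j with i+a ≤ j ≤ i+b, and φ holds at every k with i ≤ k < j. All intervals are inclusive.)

Yes

Need some j in [6,7] with ¬p4, and (¬p4 ∨ p1) at every k in [6,j-1].
  j=6: ¬p4 holds; no prefix to check → satisfied.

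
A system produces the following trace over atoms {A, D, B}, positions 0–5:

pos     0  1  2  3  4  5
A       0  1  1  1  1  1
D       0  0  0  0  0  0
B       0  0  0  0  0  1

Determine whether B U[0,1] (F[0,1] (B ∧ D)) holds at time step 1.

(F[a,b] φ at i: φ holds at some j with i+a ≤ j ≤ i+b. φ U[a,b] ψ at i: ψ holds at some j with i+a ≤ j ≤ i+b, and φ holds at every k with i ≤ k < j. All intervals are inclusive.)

Need some j in [1,2] with F[0,1] (B ∧ D), and B at every k in [1,j-1].
  j=1: F[0,1] (B ∧ D) — fails (none in [1,2]).
  j=2: F[0,1] (B ∧ D) — fails (none in [2,3]).
No j in the window works → until fails.

False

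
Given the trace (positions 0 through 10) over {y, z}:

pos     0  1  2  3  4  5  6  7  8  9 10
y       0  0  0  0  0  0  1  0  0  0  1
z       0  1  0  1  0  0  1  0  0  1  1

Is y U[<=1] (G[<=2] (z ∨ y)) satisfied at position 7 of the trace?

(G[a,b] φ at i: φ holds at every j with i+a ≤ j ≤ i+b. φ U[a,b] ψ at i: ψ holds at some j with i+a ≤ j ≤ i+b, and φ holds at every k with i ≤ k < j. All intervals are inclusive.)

False

Need some j in [7,8] with G[<=2] (z ∨ y), and y at every k in [7,j-1].
  j=7: G[<=2] (z ∨ y) — fails at 7.
  j=8: G[<=2] (z ∨ y) — fails at 8.
No j in the window works → until fails.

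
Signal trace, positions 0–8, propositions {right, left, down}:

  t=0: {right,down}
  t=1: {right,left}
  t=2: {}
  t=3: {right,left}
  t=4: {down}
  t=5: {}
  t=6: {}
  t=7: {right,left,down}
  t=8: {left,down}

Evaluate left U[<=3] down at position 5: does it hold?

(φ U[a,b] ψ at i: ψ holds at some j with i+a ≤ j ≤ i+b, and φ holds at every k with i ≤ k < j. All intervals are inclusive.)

Need some j in [5,8] with down, and left at every k in [5,j-1].
  j=5: down false.
  j=6: down false.
  j=7: down holds, but left fails at k=5 → not this j.
  j=8: down holds, but left fails at k=5 → not this j.
No j in the window works → until fails.

No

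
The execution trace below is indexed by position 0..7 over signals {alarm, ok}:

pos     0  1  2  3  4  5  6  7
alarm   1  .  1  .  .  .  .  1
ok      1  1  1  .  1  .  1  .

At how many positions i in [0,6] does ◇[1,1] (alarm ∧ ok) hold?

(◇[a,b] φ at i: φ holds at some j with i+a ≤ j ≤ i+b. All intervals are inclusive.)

1

Evaluate at each i in [0,6]:
  i=0: ✗ (none in [1,1])
  i=1: ✓ (witness j=2)
  i=2: ✗ (none in [3,3])
  i=3: ✗ (none in [4,4])
  i=4: ✗ (none in [5,5])
  i=5: ✗ (none in [6,6])
  i=6: ✗ (none in [7,7])
Positions where it holds: {1} → 1.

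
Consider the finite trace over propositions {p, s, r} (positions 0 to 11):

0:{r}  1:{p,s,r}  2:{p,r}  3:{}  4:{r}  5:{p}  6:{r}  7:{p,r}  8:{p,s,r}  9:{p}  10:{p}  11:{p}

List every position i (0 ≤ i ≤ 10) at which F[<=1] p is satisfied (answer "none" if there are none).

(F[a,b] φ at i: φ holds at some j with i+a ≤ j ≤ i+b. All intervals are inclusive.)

0, 1, 2, 4, 5, 6, 7, 8, 9, 10

Evaluate at each i in [0,10]:
  i=0: ✓ (witness j=1)
  i=1: ✓ (witness j=1)
  i=2: ✓ (witness j=2)
  i=3: ✗ (none in [3,4])
  i=4: ✓ (witness j=5)
  i=5: ✓ (witness j=5)
  i=6: ✓ (witness j=7)
  i=7: ✓ (witness j=7)
  i=8: ✓ (witness j=8)
  i=9: ✓ (witness j=9)
  i=10: ✓ (witness j=10)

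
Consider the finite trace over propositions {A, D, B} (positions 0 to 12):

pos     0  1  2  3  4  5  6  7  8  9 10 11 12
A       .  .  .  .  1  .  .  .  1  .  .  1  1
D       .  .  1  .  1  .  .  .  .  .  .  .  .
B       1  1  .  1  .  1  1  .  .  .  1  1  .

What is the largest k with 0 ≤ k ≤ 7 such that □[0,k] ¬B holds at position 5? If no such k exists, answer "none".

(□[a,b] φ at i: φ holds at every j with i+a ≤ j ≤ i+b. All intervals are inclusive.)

¬B must hold from j=5 onward; find where it first fails.
  j=5: fails → no k works.

none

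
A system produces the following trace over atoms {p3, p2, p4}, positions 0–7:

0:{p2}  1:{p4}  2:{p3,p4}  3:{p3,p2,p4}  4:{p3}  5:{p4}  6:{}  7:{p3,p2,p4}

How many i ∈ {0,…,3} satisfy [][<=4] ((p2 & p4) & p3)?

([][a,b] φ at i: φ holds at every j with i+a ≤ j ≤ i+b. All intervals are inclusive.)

0

Evaluate at each i in [0,3]:
  i=0: ✗ (fails at j=0)
  i=1: ✗ (fails at j=1)
  i=2: ✗ (fails at j=2)
  i=3: ✗ (fails at j=4)
Positions where it holds: {} → 0.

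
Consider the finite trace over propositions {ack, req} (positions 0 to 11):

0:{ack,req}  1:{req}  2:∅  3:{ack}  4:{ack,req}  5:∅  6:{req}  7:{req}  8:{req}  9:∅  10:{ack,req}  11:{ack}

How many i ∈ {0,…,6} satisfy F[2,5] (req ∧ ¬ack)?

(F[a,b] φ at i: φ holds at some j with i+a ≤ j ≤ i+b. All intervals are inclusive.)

6

Evaluate at each i in [0,6]:
  i=0: ✗ (none in [2,5])
  i=1: ✓ (witness j=6)
  i=2: ✓ (witness j=6)
  i=3: ✓ (witness j=6)
  i=4: ✓ (witness j=6)
  i=5: ✓ (witness j=7)
  i=6: ✓ (witness j=8)
Positions where it holds: {1, 2, 3, 4, 5, 6} → 6.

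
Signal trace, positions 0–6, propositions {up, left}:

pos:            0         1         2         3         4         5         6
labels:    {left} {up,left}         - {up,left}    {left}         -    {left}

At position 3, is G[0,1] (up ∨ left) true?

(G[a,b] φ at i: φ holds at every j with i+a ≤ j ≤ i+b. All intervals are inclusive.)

Yes

Check (up ∨ left) at every j in [3,4]:
  j=3: true
  j=4: true
All positions satisfy it → formula holds.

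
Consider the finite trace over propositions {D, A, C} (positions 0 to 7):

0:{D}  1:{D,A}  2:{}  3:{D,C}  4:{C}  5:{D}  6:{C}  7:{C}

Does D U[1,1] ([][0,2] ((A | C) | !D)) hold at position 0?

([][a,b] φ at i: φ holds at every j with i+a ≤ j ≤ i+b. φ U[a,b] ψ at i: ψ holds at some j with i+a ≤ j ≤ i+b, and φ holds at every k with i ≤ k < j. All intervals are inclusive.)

Need some j in [1,1] with [][0,2] ((A | C) | !D), and D at every k in [0,j-1].
  j=1: [][0,2] ((A | C) | !D) holds; D holds at every k in [0,0] → satisfied.

True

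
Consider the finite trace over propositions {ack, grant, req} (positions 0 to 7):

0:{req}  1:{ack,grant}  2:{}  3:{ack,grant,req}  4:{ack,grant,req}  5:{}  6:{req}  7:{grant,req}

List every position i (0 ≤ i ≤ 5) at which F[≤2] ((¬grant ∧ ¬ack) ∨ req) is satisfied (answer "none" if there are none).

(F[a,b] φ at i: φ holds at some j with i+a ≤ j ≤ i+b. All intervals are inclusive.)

Evaluate at each i in [0,5]:
  i=0: ✓ (witness j=0)
  i=1: ✓ (witness j=2)
  i=2: ✓ (witness j=2)
  i=3: ✓ (witness j=3)
  i=4: ✓ (witness j=4)
  i=5: ✓ (witness j=5)

0, 1, 2, 3, 4, 5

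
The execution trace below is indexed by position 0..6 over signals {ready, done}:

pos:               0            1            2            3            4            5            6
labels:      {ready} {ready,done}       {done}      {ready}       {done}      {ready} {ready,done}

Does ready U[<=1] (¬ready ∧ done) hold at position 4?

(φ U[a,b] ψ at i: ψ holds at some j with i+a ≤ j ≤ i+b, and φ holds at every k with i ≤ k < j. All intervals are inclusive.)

Yes

Need some j in [4,5] with (¬ready ∧ done), and ready at every k in [4,j-1].
  j=4: (¬ready ∧ done) holds; no prefix to check → satisfied.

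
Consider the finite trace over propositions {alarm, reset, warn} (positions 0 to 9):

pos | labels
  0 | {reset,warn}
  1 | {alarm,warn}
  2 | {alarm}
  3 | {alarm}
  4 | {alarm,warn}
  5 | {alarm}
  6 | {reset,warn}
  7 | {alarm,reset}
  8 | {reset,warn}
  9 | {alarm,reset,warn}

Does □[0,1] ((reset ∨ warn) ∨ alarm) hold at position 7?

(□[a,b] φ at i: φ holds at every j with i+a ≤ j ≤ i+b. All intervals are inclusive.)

Check ((reset ∨ warn) ∨ alarm) at every j in [7,8]:
  j=7: true
  j=8: true
All positions satisfy it → formula holds.

True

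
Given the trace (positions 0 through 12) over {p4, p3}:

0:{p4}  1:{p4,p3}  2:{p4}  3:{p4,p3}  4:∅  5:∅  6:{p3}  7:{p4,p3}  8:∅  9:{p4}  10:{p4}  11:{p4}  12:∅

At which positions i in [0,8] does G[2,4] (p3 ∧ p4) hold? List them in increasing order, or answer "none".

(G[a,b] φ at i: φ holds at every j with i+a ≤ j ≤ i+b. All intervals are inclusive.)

Evaluate at each i in [0,8]:
  i=0: ✗ (fails at j=2)
  i=1: ✗ (fails at j=4)
  i=2: ✗ (fails at j=4)
  i=3: ✗ (fails at j=5)
  i=4: ✗ (fails at j=6)
  i=5: ✗ (fails at j=8)
  i=6: ✗ (fails at j=8)
  i=7: ✗ (fails at j=9)
  i=8: ✗ (fails at j=10)

none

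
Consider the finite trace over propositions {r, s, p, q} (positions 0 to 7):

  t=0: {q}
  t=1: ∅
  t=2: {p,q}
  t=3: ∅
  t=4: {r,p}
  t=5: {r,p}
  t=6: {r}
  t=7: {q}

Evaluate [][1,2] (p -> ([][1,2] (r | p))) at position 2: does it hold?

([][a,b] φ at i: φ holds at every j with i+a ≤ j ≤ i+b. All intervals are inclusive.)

Check (p -> ([][1,2] (r | p))) at every j in [3,4]:
  j=3: antecedent false → ✓
  j=4: antecedent true; consequent holds on [5,6] → ✓
All positions satisfy it → formula holds.

True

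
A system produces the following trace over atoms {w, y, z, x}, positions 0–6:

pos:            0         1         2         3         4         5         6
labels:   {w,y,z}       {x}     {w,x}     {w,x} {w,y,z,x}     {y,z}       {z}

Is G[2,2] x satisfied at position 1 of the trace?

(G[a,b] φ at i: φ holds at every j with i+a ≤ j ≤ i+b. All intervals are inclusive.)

True

Check x at every j in [3,3]:
  j=3: true
All positions satisfy it → formula holds.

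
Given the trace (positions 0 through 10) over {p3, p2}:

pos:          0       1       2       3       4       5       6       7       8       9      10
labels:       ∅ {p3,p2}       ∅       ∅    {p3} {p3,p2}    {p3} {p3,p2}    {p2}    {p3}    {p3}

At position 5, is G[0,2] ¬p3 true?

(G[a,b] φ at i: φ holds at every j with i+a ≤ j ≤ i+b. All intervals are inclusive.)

False

Check ¬p3 at every j in [5,7]:
  j=5: false
  j=6: false
  j=7: false
Fails at j=5 → formula fails.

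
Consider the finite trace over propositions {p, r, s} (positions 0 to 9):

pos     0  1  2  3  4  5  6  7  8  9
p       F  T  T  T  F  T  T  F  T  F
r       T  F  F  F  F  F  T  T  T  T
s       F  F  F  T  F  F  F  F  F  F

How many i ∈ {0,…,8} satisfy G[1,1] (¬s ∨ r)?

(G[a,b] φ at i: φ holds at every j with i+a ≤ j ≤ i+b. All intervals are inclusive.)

8

Evaluate at each i in [0,8]:
  i=0: ✓ (all of [1,1])
  i=1: ✓ (all of [2,2])
  i=2: ✗ (fails at j=3)
  i=3: ✓ (all of [4,4])
  i=4: ✓ (all of [5,5])
  i=5: ✓ (all of [6,6])
  i=6: ✓ (all of [7,7])
  i=7: ✓ (all of [8,8])
  i=8: ✓ (all of [9,9])
Positions where it holds: {0, 1, 3, 4, 5, 6, 7, 8} → 8.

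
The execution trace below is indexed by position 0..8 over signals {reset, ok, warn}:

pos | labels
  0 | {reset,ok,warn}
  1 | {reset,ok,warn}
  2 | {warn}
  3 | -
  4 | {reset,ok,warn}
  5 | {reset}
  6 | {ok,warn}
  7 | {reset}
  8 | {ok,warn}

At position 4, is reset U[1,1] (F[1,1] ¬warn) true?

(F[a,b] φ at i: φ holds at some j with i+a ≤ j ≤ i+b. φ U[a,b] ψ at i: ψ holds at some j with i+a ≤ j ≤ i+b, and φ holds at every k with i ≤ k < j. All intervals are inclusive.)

Does not hold

Need some j in [5,5] with F[1,1] ¬warn, and reset at every k in [4,j-1].
  j=5: F[1,1] ¬warn — fails (none in [6,6]).
No j in the window works → until fails.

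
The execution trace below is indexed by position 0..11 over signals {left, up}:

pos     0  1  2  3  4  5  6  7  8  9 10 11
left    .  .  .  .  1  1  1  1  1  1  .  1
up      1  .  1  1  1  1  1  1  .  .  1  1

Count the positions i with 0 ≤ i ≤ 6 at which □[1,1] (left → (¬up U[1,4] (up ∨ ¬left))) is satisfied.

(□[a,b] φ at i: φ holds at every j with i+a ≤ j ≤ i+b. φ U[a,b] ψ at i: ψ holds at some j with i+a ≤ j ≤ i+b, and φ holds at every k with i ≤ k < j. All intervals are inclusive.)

3

Evaluate at each i in [0,6]:
  i=0: ✓ (all of [1,1])
  i=1: ✓ (all of [2,2])
  i=2: ✓ (all of [3,3])
  i=3: ✗ (fails at j=4)
  i=4: ✗ (fails at j=5)
  i=5: ✗ (fails at j=6)
  i=6: ✗ (fails at j=7)
Positions where it holds: {0, 1, 2} → 3.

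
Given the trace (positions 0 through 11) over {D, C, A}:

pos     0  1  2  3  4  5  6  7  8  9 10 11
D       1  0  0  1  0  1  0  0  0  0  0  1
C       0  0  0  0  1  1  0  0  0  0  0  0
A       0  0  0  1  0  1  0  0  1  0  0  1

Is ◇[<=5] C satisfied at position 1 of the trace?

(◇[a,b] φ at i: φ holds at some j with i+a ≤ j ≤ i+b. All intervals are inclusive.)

Holds

Check C at each j in [1,6]:
  j=1: false
  j=2: false
  j=3: false
  j=4: true
  j=5: true
  j=6: false
Found at j=4 → formula holds.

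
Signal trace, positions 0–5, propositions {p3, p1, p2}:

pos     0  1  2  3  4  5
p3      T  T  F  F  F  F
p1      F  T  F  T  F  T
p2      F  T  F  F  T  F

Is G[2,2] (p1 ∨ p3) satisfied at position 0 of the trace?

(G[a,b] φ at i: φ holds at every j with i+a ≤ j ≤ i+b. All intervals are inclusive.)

Does not hold

Check (p1 ∨ p3) at every j in [2,2]:
  j=2: false
Fails at j=2 → formula fails.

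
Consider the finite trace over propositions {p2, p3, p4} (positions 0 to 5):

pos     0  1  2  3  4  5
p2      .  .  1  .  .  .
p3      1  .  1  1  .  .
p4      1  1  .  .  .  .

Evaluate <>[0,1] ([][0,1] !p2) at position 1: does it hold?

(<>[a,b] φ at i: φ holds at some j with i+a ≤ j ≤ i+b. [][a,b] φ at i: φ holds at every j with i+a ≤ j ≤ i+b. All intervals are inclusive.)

Check [][0,1] !p2 at each j in [1,2]:
  j=1: fails at 2
  j=2: fails at 2
No position in the window satisfies it → formula fails.

No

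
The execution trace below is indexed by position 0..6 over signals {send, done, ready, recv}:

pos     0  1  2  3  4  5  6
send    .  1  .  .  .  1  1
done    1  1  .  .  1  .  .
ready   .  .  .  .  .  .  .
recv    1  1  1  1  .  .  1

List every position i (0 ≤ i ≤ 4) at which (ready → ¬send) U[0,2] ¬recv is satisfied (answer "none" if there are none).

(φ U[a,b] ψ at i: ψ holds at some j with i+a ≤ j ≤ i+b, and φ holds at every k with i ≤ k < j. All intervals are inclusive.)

Evaluate at each i in [0,4]:
  i=0: ✗ (no rhs in [0,2])
  i=1: ✗ (no rhs in [1,3])
  i=2: ✓ (rhs at j=4; lhs holds on [2,3])
  i=3: ✓ (rhs at j=4; lhs holds on [3,3])
  i=4: ✓ (rhs at j=4)

2, 3, 4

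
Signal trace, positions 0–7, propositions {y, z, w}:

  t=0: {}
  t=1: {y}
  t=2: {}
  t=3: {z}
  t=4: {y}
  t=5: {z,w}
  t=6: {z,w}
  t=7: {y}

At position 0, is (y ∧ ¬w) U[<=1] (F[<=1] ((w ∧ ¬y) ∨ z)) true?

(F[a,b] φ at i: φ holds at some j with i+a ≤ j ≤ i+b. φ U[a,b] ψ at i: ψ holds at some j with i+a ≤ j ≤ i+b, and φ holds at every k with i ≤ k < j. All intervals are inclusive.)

Need some j in [0,1] with F[<=1] ((w ∧ ¬y) ∨ z), and (y ∧ ¬w) at every k in [0,j-1].
  j=0: F[<=1] ((w ∧ ¬y) ∨ z) — fails (none in [0,1]).
  j=1: F[<=1] ((w ∧ ¬y) ∨ z) — fails (none in [1,2]).
No j in the window works → until fails.

No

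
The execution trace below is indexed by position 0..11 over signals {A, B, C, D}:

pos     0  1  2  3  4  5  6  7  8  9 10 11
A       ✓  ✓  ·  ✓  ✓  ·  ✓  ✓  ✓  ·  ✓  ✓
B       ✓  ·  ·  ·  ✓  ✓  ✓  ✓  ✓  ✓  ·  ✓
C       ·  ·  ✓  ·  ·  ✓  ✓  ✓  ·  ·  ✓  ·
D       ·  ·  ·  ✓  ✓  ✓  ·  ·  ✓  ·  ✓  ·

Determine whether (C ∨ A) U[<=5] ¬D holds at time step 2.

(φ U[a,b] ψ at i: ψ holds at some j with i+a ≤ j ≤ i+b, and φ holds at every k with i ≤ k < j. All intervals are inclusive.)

Need some j in [2,7] with ¬D, and (C ∨ A) at every k in [2,j-1].
  j=2: ¬D holds; no prefix to check → satisfied.

Yes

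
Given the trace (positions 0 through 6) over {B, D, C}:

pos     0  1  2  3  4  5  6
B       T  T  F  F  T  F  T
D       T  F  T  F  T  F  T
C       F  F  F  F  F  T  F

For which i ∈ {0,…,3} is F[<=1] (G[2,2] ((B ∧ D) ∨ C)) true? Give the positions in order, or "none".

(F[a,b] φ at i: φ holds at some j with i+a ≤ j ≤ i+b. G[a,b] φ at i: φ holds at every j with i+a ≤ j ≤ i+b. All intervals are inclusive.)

Evaluate at each i in [0,3]:
  i=0: ✗ (none in [0,1])
  i=1: ✓ (witness j=2)
  i=2: ✓ (witness j=2)
  i=3: ✓ (witness j=3)

1, 2, 3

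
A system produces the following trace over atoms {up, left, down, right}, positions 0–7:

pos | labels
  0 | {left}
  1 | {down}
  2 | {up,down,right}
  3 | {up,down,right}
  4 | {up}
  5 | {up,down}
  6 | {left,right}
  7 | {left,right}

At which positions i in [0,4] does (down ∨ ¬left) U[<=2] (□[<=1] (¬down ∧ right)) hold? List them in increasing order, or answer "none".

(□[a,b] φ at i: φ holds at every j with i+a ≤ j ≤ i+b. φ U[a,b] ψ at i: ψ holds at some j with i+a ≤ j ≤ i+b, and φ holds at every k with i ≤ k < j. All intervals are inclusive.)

4

Evaluate at each i in [0,4]:
  i=0: ✗ (no rhs in [0,2])
  i=1: ✗ (no rhs in [1,3])
  i=2: ✗ (no rhs in [2,4])
  i=3: ✗ (no rhs in [3,5])
  i=4: ✓ (rhs at j=6; lhs holds on [4,5])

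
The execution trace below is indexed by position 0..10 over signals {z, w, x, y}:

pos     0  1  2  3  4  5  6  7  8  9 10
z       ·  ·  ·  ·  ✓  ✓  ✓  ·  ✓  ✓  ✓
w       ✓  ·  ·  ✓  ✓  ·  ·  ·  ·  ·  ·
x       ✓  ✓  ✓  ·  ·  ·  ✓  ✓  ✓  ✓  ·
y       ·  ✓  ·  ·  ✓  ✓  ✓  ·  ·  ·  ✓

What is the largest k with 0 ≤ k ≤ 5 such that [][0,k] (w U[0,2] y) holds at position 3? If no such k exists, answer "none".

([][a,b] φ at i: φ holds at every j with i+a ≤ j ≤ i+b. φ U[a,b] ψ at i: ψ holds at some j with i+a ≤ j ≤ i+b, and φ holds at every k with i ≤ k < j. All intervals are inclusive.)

(w U[0,2] y) must hold from j=3 onward; find where it first fails.
  j=3: holds
  j=4: holds
  j=5: holds
  j=6: holds
  j=7: fails
Holds on [3,6], so largest k = 3.

3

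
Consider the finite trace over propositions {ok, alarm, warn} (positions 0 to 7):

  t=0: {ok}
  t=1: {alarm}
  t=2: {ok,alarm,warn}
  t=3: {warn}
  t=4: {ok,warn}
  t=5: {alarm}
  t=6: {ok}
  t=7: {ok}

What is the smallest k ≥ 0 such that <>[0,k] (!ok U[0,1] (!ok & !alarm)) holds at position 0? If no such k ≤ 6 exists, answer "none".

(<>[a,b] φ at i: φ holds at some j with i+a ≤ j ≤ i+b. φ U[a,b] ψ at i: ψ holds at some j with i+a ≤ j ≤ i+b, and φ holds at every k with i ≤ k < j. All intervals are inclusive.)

3

Scan j = 0,1,… for (!ok U[0,1] (!ok & !alarm)):
  j=0: fails
  j=1: fails
  j=2: fails
  j=3: holds
First hit at j=3, so smallest k = 3-0 = 3.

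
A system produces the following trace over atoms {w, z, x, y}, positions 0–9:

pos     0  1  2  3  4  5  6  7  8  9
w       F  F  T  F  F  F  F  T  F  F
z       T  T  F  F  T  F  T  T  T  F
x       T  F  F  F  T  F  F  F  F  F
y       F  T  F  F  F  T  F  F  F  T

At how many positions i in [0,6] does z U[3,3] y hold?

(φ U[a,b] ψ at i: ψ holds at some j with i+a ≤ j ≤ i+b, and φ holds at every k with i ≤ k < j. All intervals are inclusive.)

1

Evaluate at each i in [0,6]:
  i=0: ✗ (no rhs in [3,3])
  i=1: ✗ (no rhs in [4,4])
  i=2: ✗ (lhs fails at k=2 before rhs at j=5)
  i=3: ✗ (no rhs in [6,6])
  i=4: ✗ (no rhs in [7,7])
  i=5: ✗ (no rhs in [8,8])
  i=6: ✓ (rhs at j=9; lhs holds on [6,8])
Positions where it holds: {6} → 1.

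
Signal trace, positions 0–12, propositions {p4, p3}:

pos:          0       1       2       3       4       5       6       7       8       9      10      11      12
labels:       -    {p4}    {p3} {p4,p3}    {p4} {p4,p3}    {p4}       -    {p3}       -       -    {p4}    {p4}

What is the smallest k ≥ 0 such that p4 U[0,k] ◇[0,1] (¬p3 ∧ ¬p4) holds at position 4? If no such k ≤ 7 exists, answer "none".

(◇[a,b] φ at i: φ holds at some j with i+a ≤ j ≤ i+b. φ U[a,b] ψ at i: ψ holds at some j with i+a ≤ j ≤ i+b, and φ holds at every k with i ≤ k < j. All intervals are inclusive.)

2

Need earliest j ≥ 4 with ◇[0,1] (¬p3 ∧ ¬p4), and p4 at every k in [4,j-1].
  j=4: rhs fails.
  j=5: rhs fails.
  j=6: rhs holds; lhs holds on [4,5]. k = 2.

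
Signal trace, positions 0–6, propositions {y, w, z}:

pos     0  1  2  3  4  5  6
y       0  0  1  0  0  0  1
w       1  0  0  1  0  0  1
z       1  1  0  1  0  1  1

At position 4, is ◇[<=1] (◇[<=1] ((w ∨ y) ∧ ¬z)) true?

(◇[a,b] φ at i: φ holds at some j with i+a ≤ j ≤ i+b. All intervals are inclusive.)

Check ◇[<=1] ((w ∨ y) ∧ ¬z) at each j in [4,5]:
  j=4: fails (none in [4,5])
  j=5: fails (none in [5,6])
No position in the window satisfies it → formula fails.

Does not hold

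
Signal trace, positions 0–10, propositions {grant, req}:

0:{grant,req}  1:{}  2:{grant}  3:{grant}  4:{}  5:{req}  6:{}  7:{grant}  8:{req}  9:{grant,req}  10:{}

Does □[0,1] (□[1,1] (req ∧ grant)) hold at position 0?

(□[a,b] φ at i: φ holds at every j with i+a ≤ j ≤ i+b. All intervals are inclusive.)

Check □[1,1] (req ∧ grant) at every j in [0,1]:
  j=0: fails at 1
  j=1: fails at 2
Fails at j=0 → formula fails.

Does not hold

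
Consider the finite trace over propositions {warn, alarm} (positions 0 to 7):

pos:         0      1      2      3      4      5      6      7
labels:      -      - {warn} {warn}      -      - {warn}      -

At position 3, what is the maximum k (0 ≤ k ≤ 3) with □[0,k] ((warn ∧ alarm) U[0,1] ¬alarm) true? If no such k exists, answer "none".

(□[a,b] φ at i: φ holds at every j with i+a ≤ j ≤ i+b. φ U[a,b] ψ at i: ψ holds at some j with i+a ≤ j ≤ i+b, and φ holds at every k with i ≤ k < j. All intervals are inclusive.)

((warn ∧ alarm) U[0,1] ¬alarm) must hold from j=3 onward; find where it first fails.
  j=3: holds
  j=4: holds
  j=5: holds
  j=6: holds
Holds through j=6; largest k = 3.

3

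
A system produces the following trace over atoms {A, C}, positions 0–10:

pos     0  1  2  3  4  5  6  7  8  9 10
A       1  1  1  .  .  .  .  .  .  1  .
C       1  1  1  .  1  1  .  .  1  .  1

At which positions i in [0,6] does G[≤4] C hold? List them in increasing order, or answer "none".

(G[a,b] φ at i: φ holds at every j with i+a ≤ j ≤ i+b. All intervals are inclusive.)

Evaluate at each i in [0,6]:
  i=0: ✗ (fails at j=3)
  i=1: ✗ (fails at j=3)
  i=2: ✗ (fails at j=3)
  i=3: ✗ (fails at j=3)
  i=4: ✗ (fails at j=6)
  i=5: ✗ (fails at j=6)
  i=6: ✗ (fails at j=6)

none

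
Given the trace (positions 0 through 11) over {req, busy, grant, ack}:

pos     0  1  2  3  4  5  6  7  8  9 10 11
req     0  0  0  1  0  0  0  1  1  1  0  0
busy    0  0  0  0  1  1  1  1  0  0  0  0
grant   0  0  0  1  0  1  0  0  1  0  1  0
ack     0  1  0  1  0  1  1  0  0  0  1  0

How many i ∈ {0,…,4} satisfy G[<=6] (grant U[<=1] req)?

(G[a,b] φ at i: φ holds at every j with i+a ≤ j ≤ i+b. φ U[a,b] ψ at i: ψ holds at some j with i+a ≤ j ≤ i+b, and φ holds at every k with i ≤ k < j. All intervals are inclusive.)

0

Evaluate at each i in [0,4]:
  i=0: ✗ (fails at j=0)
  i=1: ✗ (fails at j=1)
  i=2: ✗ (fails at j=2)
  i=3: ✗ (fails at j=4)
  i=4: ✗ (fails at j=4)
Positions where it holds: {} → 0.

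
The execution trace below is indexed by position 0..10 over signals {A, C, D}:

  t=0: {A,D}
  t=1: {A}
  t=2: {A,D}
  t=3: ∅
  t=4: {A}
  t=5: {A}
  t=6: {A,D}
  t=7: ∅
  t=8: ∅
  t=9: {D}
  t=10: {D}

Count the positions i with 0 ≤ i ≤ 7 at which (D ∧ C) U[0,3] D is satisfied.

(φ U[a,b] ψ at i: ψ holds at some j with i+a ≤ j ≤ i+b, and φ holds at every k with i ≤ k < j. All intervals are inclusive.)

3

Evaluate at each i in [0,7]:
  i=0: ✓ (rhs at j=0)
  i=1: ✗ (lhs fails at k=1 before rhs at j=2)
  i=2: ✓ (rhs at j=2)
  i=3: ✗ (lhs fails at k=3 before rhs at j=6)
  i=4: ✗ (lhs fails at k=4 before rhs at j=6)
  i=5: ✗ (lhs fails at k=5 before rhs at j=6)
  i=6: ✓ (rhs at j=6)
  i=7: ✗ (lhs fails at k=7 before rhs at j=9)
Positions where it holds: {0, 2, 6} → 3.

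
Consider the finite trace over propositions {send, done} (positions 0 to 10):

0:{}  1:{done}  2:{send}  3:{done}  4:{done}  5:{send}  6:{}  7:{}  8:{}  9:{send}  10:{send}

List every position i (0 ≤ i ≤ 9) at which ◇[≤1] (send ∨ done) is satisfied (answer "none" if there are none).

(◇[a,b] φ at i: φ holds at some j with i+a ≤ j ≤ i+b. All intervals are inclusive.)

0, 1, 2, 3, 4, 5, 8, 9

Evaluate at each i in [0,9]:
  i=0: ✓ (witness j=1)
  i=1: ✓ (witness j=1)
  i=2: ✓ (witness j=2)
  i=3: ✓ (witness j=3)
  i=4: ✓ (witness j=4)
  i=5: ✓ (witness j=5)
  i=6: ✗ (none in [6,7])
  i=7: ✗ (none in [7,8])
  i=8: ✓ (witness j=9)
  i=9: ✓ (witness j=9)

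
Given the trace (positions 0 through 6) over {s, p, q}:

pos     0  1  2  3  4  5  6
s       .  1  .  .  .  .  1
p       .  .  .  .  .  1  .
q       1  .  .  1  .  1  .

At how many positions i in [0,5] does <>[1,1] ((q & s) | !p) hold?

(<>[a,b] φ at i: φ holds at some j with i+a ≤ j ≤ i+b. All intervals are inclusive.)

Evaluate at each i in [0,5]:
  i=0: ✓ (witness j=1)
  i=1: ✓ (witness j=2)
  i=2: ✓ (witness j=3)
  i=3: ✓ (witness j=4)
  i=4: ✗ (none in [5,5])
  i=5: ✓ (witness j=6)
Positions where it holds: {0, 1, 2, 3, 5} → 5.

5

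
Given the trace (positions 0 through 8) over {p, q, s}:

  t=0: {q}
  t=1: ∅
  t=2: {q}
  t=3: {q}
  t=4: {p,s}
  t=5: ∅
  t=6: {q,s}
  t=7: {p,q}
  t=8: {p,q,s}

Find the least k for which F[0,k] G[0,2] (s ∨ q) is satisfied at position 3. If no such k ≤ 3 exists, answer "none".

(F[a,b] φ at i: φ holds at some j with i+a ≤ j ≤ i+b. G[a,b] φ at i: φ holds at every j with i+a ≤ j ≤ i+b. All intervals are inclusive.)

Scan j = 3,4,… for G[0,2] (s ∨ q):
  j=3: fails
  j=4: fails
  j=5: fails
  j=6: holds
First hit at j=6, so smallest k = 6-3 = 3.

3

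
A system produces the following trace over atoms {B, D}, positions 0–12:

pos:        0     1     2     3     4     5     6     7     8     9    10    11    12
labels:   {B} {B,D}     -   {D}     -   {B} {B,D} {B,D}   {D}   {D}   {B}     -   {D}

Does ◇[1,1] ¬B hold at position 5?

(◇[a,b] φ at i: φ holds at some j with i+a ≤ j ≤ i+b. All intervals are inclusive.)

Check ¬B at each j in [6,6]:
  j=6: false
No position in the window satisfies it → formula fails.

Does not hold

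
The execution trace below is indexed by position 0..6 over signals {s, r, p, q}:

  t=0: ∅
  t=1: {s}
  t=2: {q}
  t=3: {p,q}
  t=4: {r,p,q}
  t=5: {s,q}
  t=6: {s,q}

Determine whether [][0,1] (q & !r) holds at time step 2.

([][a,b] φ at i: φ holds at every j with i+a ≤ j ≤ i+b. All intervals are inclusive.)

Yes

Check (q & !r) at every j in [2,3]:
  j=2: true
  j=3: true
All positions satisfy it → formula holds.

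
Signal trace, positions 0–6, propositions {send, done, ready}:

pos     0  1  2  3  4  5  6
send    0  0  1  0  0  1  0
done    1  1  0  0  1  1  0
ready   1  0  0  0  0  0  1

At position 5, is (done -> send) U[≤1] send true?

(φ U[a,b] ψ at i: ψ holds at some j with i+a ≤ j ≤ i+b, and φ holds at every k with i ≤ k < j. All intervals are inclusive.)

True

Need some j in [5,6] with send, and (done -> send) at every k in [5,j-1].
  j=5: send holds; no prefix to check → satisfied.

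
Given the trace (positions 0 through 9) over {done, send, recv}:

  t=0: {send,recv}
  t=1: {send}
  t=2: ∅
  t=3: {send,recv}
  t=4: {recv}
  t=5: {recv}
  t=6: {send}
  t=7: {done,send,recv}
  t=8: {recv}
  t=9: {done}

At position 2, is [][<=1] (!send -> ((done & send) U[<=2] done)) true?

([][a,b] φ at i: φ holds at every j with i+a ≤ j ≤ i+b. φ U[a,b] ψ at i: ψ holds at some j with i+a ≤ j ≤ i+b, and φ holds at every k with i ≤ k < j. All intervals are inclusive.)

No

Check (!send -> ((done & send) U[<=2] done)) at every j in [2,3]:
  j=2: antecedent true; consequent fails → ✗
  j=3: antecedent false → ✓
Fails at j=2 → formula fails.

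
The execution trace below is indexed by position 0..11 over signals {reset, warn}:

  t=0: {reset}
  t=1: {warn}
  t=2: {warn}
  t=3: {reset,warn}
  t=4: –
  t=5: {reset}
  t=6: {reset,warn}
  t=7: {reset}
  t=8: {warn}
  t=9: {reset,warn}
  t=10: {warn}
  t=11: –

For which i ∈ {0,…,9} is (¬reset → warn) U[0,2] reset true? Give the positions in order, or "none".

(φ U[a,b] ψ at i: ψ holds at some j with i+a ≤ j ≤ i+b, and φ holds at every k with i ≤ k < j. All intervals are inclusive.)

0, 1, 2, 3, 5, 6, 7, 8, 9

Evaluate at each i in [0,9]:
  i=0: ✓ (rhs at j=0)
  i=1: ✓ (rhs at j=3; lhs holds on [1,2])
  i=2: ✓ (rhs at j=3; lhs holds on [2,2])
  i=3: ✓ (rhs at j=3)
  i=4: ✗ (lhs fails at k=4 before rhs at j=5)
  i=5: ✓ (rhs at j=5)
  i=6: ✓ (rhs at j=6)
  i=7: ✓ (rhs at j=7)
  i=8: ✓ (rhs at j=9; lhs holds on [8,8])
  i=9: ✓ (rhs at j=9)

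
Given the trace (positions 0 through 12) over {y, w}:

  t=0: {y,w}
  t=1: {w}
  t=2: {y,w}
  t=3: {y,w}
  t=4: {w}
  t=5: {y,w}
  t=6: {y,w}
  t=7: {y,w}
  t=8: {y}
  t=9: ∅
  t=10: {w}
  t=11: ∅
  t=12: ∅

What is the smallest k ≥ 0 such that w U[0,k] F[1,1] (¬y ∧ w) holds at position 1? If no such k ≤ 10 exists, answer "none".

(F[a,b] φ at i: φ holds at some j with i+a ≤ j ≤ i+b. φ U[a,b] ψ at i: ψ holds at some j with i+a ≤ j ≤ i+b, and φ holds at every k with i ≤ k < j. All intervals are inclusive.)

Need earliest j ≥ 1 with F[1,1] (¬y ∧ w), and w at every k in [1,j-1].
  j=1: rhs fails.
  j=2: rhs fails.
  j=3: rhs holds; lhs holds on [1,2]. k = 2.

2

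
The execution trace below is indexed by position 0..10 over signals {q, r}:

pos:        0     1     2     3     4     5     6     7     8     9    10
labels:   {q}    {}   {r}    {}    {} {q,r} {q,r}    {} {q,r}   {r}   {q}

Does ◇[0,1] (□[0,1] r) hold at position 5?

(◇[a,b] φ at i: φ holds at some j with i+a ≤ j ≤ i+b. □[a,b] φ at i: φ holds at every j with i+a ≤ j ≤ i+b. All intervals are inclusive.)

Holds

Check □[0,1] r at each j in [5,6]:
  j=5: holds on [5,6]
  j=6: fails at 7
Found at j=5 → formula holds.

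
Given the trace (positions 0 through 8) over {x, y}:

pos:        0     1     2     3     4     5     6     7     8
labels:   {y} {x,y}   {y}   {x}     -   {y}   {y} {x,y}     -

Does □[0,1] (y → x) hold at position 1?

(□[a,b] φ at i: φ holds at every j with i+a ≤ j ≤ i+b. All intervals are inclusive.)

No

Check (y → x) at every j in [1,2]:
  j=1: antecedent true; consequent true → ✓
  j=2: antecedent true; consequent false → ✗
Fails at j=2 → formula fails.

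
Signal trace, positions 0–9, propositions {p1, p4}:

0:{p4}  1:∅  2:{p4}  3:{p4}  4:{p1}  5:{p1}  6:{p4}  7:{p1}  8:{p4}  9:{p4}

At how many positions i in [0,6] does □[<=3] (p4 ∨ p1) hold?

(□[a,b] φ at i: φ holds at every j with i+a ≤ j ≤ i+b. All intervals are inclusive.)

5

Evaluate at each i in [0,6]:
  i=0: ✗ (fails at j=1)
  i=1: ✗ (fails at j=1)
  i=2: ✓ (all of [2,5])
  i=3: ✓ (all of [3,6])
  i=4: ✓ (all of [4,7])
  i=5: ✓ (all of [5,8])
  i=6: ✓ (all of [6,9])
Positions where it holds: {2, 3, 4, 5, 6} → 5.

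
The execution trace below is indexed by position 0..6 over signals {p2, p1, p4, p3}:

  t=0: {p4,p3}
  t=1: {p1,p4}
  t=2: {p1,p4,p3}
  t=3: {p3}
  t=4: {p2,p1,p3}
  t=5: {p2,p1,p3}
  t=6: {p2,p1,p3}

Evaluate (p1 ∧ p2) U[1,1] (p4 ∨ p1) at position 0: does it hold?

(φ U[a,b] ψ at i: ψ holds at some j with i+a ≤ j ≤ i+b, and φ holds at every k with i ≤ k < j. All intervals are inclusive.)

Need some j in [1,1] with (p4 ∨ p1), and (p1 ∧ p2) at every k in [0,j-1].
  j=1: (p4 ∨ p1) holds, but (p1 ∧ p2) fails at k=0 → not this j.
No j in the window works → until fails.

No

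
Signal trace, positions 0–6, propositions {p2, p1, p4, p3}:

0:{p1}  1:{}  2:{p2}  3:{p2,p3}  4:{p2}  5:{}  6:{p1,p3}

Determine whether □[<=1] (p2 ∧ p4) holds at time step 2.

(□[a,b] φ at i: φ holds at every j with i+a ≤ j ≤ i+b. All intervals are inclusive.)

Check (p2 ∧ p4) at every j in [2,3]:
  j=2: false
  j=3: false
Fails at j=2 → formula fails.

Does not hold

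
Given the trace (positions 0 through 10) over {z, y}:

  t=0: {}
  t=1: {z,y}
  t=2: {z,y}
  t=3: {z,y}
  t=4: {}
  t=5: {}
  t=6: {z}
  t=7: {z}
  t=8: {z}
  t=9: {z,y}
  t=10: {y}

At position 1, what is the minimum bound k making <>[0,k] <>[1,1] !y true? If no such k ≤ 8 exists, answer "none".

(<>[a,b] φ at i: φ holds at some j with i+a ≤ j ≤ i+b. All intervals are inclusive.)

2

Scan j = 1,2,… for <>[1,1] !y:
  j=1: fails
  j=2: fails
  j=3: holds
First hit at j=3, so smallest k = 3-1 = 2.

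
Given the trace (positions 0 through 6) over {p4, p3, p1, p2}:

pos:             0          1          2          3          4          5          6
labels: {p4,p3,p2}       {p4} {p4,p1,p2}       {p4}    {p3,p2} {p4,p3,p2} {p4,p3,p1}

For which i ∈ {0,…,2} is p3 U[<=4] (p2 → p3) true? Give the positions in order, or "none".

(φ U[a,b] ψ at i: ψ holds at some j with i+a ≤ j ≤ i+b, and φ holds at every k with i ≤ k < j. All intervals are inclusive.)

0, 1

Evaluate at each i in [0,2]:
  i=0: ✓ (rhs at j=0)
  i=1: ✓ (rhs at j=1)
  i=2: ✗ (lhs fails at k=2 before rhs at j=3)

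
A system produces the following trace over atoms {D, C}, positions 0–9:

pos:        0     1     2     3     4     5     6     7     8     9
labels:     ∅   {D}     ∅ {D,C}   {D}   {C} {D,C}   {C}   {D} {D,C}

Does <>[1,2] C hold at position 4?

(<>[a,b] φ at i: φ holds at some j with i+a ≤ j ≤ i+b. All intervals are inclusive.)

Yes

Check C at each j in [5,6]:
  j=5: true
  j=6: true
Found at j=5 → formula holds.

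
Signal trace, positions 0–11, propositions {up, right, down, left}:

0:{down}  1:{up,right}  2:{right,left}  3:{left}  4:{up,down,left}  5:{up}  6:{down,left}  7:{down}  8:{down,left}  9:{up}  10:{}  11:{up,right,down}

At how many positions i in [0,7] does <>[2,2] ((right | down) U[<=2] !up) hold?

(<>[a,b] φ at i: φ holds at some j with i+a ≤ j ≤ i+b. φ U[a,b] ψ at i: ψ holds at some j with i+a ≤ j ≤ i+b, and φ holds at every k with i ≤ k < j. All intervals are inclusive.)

5

Evaluate at each i in [0,7]:
  i=0: ✓ (witness j=2)
  i=1: ✓ (witness j=3)
  i=2: ✗ (none in [4,4])
  i=3: ✗ (none in [5,5])
  i=4: ✓ (witness j=6)
  i=5: ✓ (witness j=7)
  i=6: ✓ (witness j=8)
  i=7: ✗ (none in [9,9])
Positions where it holds: {0, 1, 4, 5, 6} → 5.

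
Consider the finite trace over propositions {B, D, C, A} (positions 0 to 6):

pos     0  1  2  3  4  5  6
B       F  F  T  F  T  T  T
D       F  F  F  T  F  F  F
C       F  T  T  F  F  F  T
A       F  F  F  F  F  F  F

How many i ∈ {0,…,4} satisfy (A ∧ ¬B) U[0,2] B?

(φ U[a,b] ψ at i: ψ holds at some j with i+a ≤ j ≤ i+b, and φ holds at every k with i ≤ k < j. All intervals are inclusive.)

Evaluate at each i in [0,4]:
  i=0: ✗ (lhs fails at k=0 before rhs at j=2)
  i=1: ✗ (lhs fails at k=1 before rhs at j=2)
  i=2: ✓ (rhs at j=2)
  i=3: ✗ (lhs fails at k=3 before rhs at j=4)
  i=4: ✓ (rhs at j=4)
Positions where it holds: {2, 4} → 2.

2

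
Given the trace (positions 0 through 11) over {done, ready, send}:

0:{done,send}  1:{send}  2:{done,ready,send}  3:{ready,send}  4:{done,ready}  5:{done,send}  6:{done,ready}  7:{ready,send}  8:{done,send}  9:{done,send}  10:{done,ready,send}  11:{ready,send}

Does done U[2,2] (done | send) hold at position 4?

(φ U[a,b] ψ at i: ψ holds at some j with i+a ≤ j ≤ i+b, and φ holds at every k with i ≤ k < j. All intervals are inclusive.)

Need some j in [6,6] with (done | send), and done at every k in [4,j-1].
  j=6: (done | send) holds; done holds at every k in [4,5] → satisfied.

True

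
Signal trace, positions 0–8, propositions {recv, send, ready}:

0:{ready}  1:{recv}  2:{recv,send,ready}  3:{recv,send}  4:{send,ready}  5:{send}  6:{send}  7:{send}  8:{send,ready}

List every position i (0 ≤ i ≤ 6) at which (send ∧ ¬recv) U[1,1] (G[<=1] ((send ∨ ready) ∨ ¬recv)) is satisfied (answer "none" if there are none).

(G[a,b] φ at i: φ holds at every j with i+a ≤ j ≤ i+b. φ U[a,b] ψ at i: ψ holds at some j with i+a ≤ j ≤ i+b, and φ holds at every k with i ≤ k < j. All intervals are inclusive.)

4, 5, 6

Evaluate at each i in [0,6]:
  i=0: ✗ (no rhs in [1,1])
  i=1: ✗ (lhs fails at k=1 before rhs at j=2)
  i=2: ✗ (lhs fails at k=2 before rhs at j=3)
  i=3: ✗ (lhs fails at k=3 before rhs at j=4)
  i=4: ✓ (rhs at j=5; lhs holds on [4,4])
  i=5: ✓ (rhs at j=6; lhs holds on [5,5])
  i=6: ✓ (rhs at j=7; lhs holds on [6,6])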